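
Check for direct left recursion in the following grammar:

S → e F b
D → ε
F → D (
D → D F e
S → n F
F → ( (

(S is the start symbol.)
Yes, D is left-recursive

Direct left recursion occurs when N → N α for some non-terminal N (the right-hand side begins with the left-hand side itself).

S → e F b: starts with e
D → ε: starts with ε
F → D (: starts with D
D → D F e: LEFT RECURSIVE (starts with D)
S → n F: starts with n
F → ( (: starts with '('

The grammar has direct left recursion on: D.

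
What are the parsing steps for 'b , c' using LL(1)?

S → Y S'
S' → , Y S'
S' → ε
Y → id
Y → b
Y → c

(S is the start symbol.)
Stack is shown with the top on the left.

Stack     Input    Action
-------------------------
S $       b , c $  output S → Y S'
Y S' $    b , c $  output Y → b
b S' $    b , c $  match 'b'
S' $      , c $    output S' → , Y S'
, Y S' $  , c $    match ','
Y S' $    c $      output Y → c
c S' $    c $      match 'c'
S' $      $        output S' → ε
$         $        accept

The string is accepted.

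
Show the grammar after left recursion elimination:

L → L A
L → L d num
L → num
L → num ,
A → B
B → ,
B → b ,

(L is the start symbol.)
L is directly left-recursive. The standard transformation for
  A → A α₁ | ... | A α_m | β₁ | ... | β_n
is
  A  → β₁ A' | ... | β_n A'
  A' → α₁ A' | ... | α_m A' | ε

L → num becomes L → num L'
L → num , becomes L → num , L'
L → L A becomes L' → A L'
L → L d num becomes L' → d num L'
Add L' → ε

Productions for other non-terminals are unchanged:
  A → B
  B → ,
  B → b ,

Resulting grammar:
L → num L'
L → num , L'
L' → A L'
L' → d num L'
L' → ε
A → B
B → ,
B → b ,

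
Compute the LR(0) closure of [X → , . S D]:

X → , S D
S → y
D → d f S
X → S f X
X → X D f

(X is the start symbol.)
{ [S → . y], [X → , . S D] }

Start with: [X → , . S D]
  [X → , . S D] has the dot before S: add [S → . y]
No further items can be added.

CLOSURE = { [S → . y], [X → , . S D] }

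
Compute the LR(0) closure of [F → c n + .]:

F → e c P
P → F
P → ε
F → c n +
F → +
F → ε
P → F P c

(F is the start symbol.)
To compute CLOSURE, for each item [A → α.Bβ] where B is a non-terminal, add [B → .γ] for all productions B → γ; repeat for the newly added items until nothing changes.

Start with: [F → c n + .]
The dot is at the end, so nothing is added.

CLOSURE = { [F → c n + .] }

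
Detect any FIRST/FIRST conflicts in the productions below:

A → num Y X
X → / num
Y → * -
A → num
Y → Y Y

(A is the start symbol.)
A FIRST/FIRST conflict occurs when two productions N → α and N → β for the same non-terminal have FIRST(α) ∩ FIRST(β) ≠ ∅ (with ε ∈ FIRST of a nullable right-hand side, so two nullable alternatives also conflict).

FIRST sets of the non-terminals at (or reachable through a nullable prefix from) the front of some alternative:
  FIRST(Y) = { '*' }

Productions for A:
  A → num Y X: FIRST = { 'num' }
  A → num: FIRST = { 'num' }
Productions for Y:
  Y → * -: FIRST = { '*' }
  Y → Y Y: FIRST = { '*' }
X has only one production, so no FIRST/FIRST conflict is possible there.

Conflict for A: A → num Y X and A → num
  Overlap: { 'num' }
Conflict for Y: Y → * - and Y → Y Y
  Overlap: { '*' }

Answer: Yes. A → num Y X / A → num on { 'num' }; Y → '*' '-' / Y → Y Y on { '*' }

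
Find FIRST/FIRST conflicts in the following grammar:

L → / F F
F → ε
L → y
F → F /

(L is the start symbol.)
No FIRST/FIRST conflicts.

A FIRST/FIRST conflict occurs when two productions N → α and N → β for the same non-terminal have FIRST(α) ∩ FIRST(β) ≠ ∅ (with ε ∈ FIRST of a nullable right-hand side, so two nullable alternatives also conflict).

FIRST sets of the non-terminals at (or reachable through a nullable prefix from) the front of some alternative:
  FIRST(F) = { '/', ε }

Productions for L:
  L → / F F: FIRST = { '/' }
  L → y: FIRST = { 'y' }
Productions for F:
  F → ε: FIRST = { ε }
  F → F /: FIRST = { '/' }

All alternatives of each non-terminal have pairwise disjoint FIRST sets.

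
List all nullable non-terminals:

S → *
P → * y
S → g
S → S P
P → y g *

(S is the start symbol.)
A non-terminal is nullable if it can derive ε (the empty string): either it has an ε-production, or it has a production whose right-hand side consists entirely of nullable non-terminals.

There are no ε-productions, so no non-terminal can derive ε.
No non-terminals are nullable.

Answer: None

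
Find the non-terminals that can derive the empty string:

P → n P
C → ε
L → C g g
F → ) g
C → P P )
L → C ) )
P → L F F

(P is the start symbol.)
{ 'C' }

ε-productions: C → ε
So C is immediately nullable.
No further non-terminal can be added: every production for the remaining non-terminals contains a terminal or a non-nullable non-terminal.
Nullable = { 'C' }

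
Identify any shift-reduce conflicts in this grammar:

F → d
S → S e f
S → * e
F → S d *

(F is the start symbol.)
No shift-reduce conflicts

Augment with F' → F and build the canonical LR(0) collection (I0 = CLOSURE({[F' → . F]}), then GOTO on every symbol after a dot until no new states appear). It has 10 states:
  I0: { [F → . S d *], [F → . d], [F' → . F], [S → . * e], [S → . S e f] }  — shift
  I1: { [S → * . e] }  — shift
  I2: { [F' → F .] }  — accept
  I3: { [F → S . d *], [S → S . e f] }  — shift
  I4: { [F → d .] }  — reduce
  I5: { [F → S d . *] }  — shift
  I6: { [S → S e . f] }  — shift
  I7: { [S → S e f .] }  — reduce
  I8: { [F → S d * .] }  — reduce
  I9: { [S → * e .] }  — reduce

No state contains both a complete item and a shift item.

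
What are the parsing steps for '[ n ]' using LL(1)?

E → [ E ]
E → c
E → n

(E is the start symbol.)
LL(1) parsing maintains a stack (initially the start symbol over $) and the input. At each step: if the stack top is a terminal, match it against the current input token; if it is a non-terminal N, replace it with the RHS of M[N, lookahead] (the unique production whose predict set contains the lookahead).

Stack is shown with the top on the left.

Stack    Input    Action
------------------------
E $      [ n ] $  output E → [ E ]
[ E ] $  [ n ] $  match '['
E ] $    n ] $    output E → n
n ] $    n ] $    match 'n'
] $      ] $      match ']'
$        $        accept

The string is accepted.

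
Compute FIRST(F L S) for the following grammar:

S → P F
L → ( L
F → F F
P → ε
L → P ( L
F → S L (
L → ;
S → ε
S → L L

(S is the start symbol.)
FIRST sets of the non-terminals involved (from the grammar, by fixed-point iteration):
  FIRST(F) = { '(', ';' }

To compute FIRST(F L S), process the symbols left to right:
Symbol F is a non-terminal. Add FIRST(F) \ {ε} = { '(', ';' }
F is not nullable (ε ∉ FIRST(F)), so stop here.
FIRST(F L S) = { '(', ';' }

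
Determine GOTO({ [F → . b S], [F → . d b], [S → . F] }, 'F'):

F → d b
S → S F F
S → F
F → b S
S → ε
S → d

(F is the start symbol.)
GOTO(I, 'F') = CLOSURE({ [A → αX.β] : [A → α.Xβ] ∈ I, X = 'F' })

Items with dot before 'F', with the dot advanced:
  [S → . F] → [S → F .]
Closure adds nothing (no advanced item has the dot before a non-terminal).

GOTO = { [S → F .] }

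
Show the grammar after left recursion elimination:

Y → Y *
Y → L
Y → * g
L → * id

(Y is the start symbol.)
Y → L Y'
Y → * g Y'
Y' → * Y'
Y' → ε
L → * id

Y is directly left-recursive. The standard transformation for
  A → A α₁ | ... | A α_m | β₁ | ... | β_n
is
  A  → β₁ A' | ... | β_n A'
  A' → α₁ A' | ... | α_m A' | ε

Y → L becomes Y → L Y'
Y → * g becomes Y → * g Y'
Y → Y * becomes Y' → * Y'
Add Y' → ε

Productions for other non-terminals are unchanged:
  L → * id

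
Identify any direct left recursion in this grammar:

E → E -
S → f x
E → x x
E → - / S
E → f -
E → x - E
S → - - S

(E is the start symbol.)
Yes, E is left-recursive

Direct left recursion occurs when N → N α for some non-terminal N (the right-hand side begins with the left-hand side itself).

E → E -: LEFT RECURSIVE (starts with E)
S → f x: starts with f
E → x x: starts with x
E → - / S: starts with '-'
E → f -: starts with f
E → x - E: starts with x
S → - - S: starts with '-'

The grammar has direct left recursion on: E.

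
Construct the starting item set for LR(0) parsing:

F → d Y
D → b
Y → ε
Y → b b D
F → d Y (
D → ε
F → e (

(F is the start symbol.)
First, augment the grammar with F' → F
I₀ = CLOSURE({ [F' → . F] }):
  [F' → . F] has the dot before F: add [F → . d Y], [F → . d Y (], [F → . e (]
No further items can be added.

I₀ = { [F → . d Y (], [F → . d Y], [F → . e (], [F' → . F] }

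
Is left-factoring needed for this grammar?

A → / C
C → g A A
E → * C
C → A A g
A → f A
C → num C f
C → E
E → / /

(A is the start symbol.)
No, left-factoring is not needed

Left-factoring is needed when two productions for the same non-terminal
share a common prefix on the right-hand side.

Productions for A:
  A → / C
  A → f A
Productions for C:
  C → g A A
  C → A A g
  C → num C f
  C → E
Productions for E:
  E → * C
  E → / /

No common prefixes found.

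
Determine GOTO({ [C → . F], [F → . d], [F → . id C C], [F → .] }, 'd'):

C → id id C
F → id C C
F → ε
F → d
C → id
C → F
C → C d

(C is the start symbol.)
GOTO(I, 'd') = CLOSURE({ [A → αX.β] : [A → α.Xβ] ∈ I, X = 'd' })

Items with dot before 'd', with the dot advanced:
  [F → . d] → [F → d .]
Closure adds nothing (no advanced item has the dot before a non-terminal).

GOTO = { [F → d .] }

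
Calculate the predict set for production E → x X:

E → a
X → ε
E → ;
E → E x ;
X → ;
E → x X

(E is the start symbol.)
{ 'x' }

PREDICT(E → x X) = (FIRST(RHS) \ {ε}) ∪ (FOLLOW(E) if ε ∈ FIRST(RHS), i.e. RHS ⇒* ε)
FIRST(x X) = { 'x' }
ε ∉ FIRST(x X), so FOLLOW(E) is not added.
PREDICT(E → x X) = { 'x' }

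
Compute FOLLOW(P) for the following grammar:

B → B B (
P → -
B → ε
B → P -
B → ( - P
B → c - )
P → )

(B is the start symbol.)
{ $, '(', ')', '-', 'c' }

To compute FOLLOW(P), find every occurrence of P on a right-hand side N → α P β: add FIRST(β) \ {ε}, and if β is empty or nullable also add FOLLOW(N). Iterate to a fixed point.

In B → P -: P is followed by '-', add FIRST('-') \ {ε} = { '-' }
In B → ( - P: P is at the end, add FOLLOW(B)

The FOLLOW sets referred to above (computed the same way, to a fixed point):
  FOLLOW(B) = { $, '(', ')', '-', 'c' }

Taking the union: FOLLOW(P) = { $, '(', ')', '-', 'c' }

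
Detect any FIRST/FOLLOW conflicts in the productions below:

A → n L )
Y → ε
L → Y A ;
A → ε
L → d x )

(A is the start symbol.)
No FIRST/FOLLOW conflicts.

A FIRST/FOLLOW conflict occurs when a non-terminal N has a nullable alternative N → β (β ⇒* ε) and another alternative N → α with FIRST(α) ∩ FOLLOW(N) ≠ ∅: on such a lookahead the parser cannot decide between expanding α and letting N vanish via β.

Nullable non-terminals: A, Y.

A: nullable alternative(s) A → ε; FOLLOW(A) = { $, ';' }
  A → n L ): FIRST \ {ε} = { 'n' } — disjoint from FOLLOW(A)
  A → ε: FIRST \ {ε} = { } — this is the only nullable alternative, skip
Y has a nullable alternative but only one production, so nothing to check.

L has no nullable alternative, so no FIRST/FOLLOW check is needed there.

No FIRST/FOLLOW conflicts found.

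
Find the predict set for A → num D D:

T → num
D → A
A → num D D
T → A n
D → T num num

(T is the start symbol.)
{ 'num' }

PREDICT(A → num D D) = (FIRST(RHS) \ {ε}) ∪ (FOLLOW(A) if ε ∈ FIRST(RHS), i.e. RHS ⇒* ε)
FIRST(num D D) = { 'num' }
ε ∉ FIRST(num D D), so FOLLOW(A) is not added.
PREDICT(A → num D D) = { 'num' }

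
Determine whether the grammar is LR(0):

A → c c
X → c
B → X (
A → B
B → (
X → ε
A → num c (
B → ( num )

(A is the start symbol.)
A grammar is LR(0) if no state in the canonical LR(0) collection has:
  - both a shift item (dot before a terminal) and a complete item (shift-reduce conflict), or
  - two or more complete items (reduce-reduce conflict; the accept item [A' → A .] counts as a complete item here).

Augment with A' → A and build the canonical LR(0) collection (I0 = CLOSURE({[A' → . A]}), then GOTO on every symbol after a dot until no new states appear). It has 13 states:
  I0: { [A → . B], [A → . c c], [A → . num c (], [A' → . A], [B → . ( num )], [B → . (], [B → . X (], [X → . c], [X → .] }  — shift, reduce
  I1: { [B → ( . num )], [B → ( .] }  — shift, reduce
  I2: { [A' → A .] }  — accept
  I3: { [A → B .] }  — reduce
  I4: { [B → X . (] }  — shift
  I5: { [A → c . c], [X → c .] }  — shift, reduce
  I6: { [A → num . c (] }  — shift
  I7: { [A → num c . (] }  — shift
  I8: { [A → num c ( .] }  — reduce
  I9: { [A → c c .] }  — reduce
  I10: { [B → X ( .] }  — reduce
  I11: { [B → ( num . )] }  — shift
  I12: { [B → ( num ) .] }  — reduce

Conflict in state I0:
  Shift-reduce conflict between [X → .] and [A → . c c]
So the grammar is NOT LR(0).

Answer: No. Shift-reduce conflict between [X → .] and [A → . c c]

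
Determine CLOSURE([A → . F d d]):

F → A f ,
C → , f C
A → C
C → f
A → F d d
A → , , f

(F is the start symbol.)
Start with: [A → . F d d]
  [A → . F d d] has the dot before F: add [F → . A f ,]
  [F → . A f ,] has the dot before A: add [A → . C], [A → . , , f]
  [A → . C] has the dot before C: add [C → . , f C], [C → . f]
No further items can be added.

CLOSURE = { [A → . , , f], [A → . C], [A → . F d d], [C → . , f C], [C → . f], [F → . A f ,] }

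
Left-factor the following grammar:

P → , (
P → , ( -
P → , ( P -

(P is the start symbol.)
P → , ( P'
P' → ε
P' → -
P' → P -

Left-factoring transforms A → αβ₁ | αβ₂ into A → αA' and A' → β₁ | β₂
(α is the longest common prefix among the alternatives). Repeat until
no nonterminal has two alternatives with a common prefix.

Round 1: P has alternatives sharing prefix ', ('. Introduce P': P → , ( P'
  Add: P' → ε
  Add: P' → -
  Add: P' → P -

No remaining common prefixes — done.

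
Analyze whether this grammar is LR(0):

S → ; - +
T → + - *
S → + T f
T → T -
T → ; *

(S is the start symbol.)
Augment with S' → S and build the canonical LR(0) collection (I0 = CLOSURE({[S' → . S]}), then GOTO on every symbol after a dot until no new states appear). It has 14 states:
  I0: { [S → . + T f], [S → . ; - +], [S' → . S] }  — shift
  I1: { [S → + . T f], [T → . + - *], [T → . ; *], [T → . T -] }  — shift
  I2: { [S → ; . - +] }  — shift
  I3: { [S' → S .] }  — accept
  I4: { [S → ; - . +] }  — shift
  I5: { [S → ; - + .] }  — reduce
  I6: { [T → + . - *] }  — shift
  I7: { [T → ; . *] }  — shift
  I8: { [S → + T . f], [T → T . -] }  — shift
  I9: { [T → T - .] }  — reduce
  I10: { [S → + T f .] }  — reduce
  I11: { [T → ; * .] }  — reduce
  I12: { [T → + - . *] }  — shift
  I13: { [T → + - * .] }  — reduce

Every state is either a pure shift/goto state or contains exactly one complete item and nothing to shift — no conflicts. The grammar is LR(0).

Answer: Yes, the grammar is LR(0)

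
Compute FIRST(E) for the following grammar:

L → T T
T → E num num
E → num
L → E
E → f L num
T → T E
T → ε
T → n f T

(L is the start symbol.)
From E → num:
  - num is a terminal: add 'num' and stop
From E → f L num:
  - f is a terminal: add 'f' and stop

Collecting: FIRST(E) = { 'f', 'num' }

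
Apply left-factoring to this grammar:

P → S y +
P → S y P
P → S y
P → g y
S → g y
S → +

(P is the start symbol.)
P → S y P'
P' → +
P' → P
P' → ε
P → g y
S → g y
S → +

Left-factoring transforms A → αβ₁ | αβ₂ into A → αA' and A' → β₁ | β₂
(α is the longest common prefix among the alternatives). Repeat until
no nonterminal has two alternatives with a common prefix.

Round 1: P has alternatives sharing prefix 'S y'. Introduce P': P → S y P'
  Add: P' → +
  Add: P' → P
  Add: P' → ε

No remaining common prefixes — done.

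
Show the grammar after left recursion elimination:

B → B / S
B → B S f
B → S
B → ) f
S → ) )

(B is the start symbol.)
B → S B'
B → ) f B'
B' → / S B'
B' → S f B'
B' → ε
S → ) )

B is directly left-recursive. The standard transformation for
  A → A α₁ | ... | A α_m | β₁ | ... | β_n
is
  A  → β₁ A' | ... | β_n A'
  A' → α₁ A' | ... | α_m A' | ε

B → S becomes B → S B'
B → ) f becomes B → ) f B'
B → B / S becomes B' → / S B'
B → B S f becomes B' → S f B'
Add B' → ε

Productions for other non-terminals are unchanged:
  S → ) )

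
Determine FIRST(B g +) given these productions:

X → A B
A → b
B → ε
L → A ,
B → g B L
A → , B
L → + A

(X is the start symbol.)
{ 'g' }

FIRST sets of the non-terminals involved (from the grammar, by fixed-point iteration):
  FIRST(B) = { 'g', ε }

To compute FIRST(B g +), process the symbols left to right:
Symbol B is a non-terminal. Add FIRST(B) \ {ε} = { 'g' }
B is nullable (ε ∈ FIRST(B)), continue to the next symbol.
Symbol g is a terminal. Add 'g' and stop.
FIRST(B g +) = { 'g' }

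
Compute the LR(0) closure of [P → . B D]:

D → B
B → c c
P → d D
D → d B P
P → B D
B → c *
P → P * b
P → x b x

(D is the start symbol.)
Start with: [P → . B D]
  [P → . B D] has the dot before B: add [B → . c c], [B → . c *]
No further items can be added.

CLOSURE = { [B → . c *], [B → . c c], [P → . B D] }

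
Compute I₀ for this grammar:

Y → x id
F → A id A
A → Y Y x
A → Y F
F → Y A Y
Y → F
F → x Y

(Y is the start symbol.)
{ [A → . Y F], [A → . Y Y x], [F → . A id A], [F → . Y A Y], [F → . x Y], [Y → . F], [Y → . x id], [Y' → . Y] }

First, augment the grammar with Y' → Y
I₀ = CLOSURE({ [Y' → . Y] }):
  [Y' → . Y] has the dot before Y: add [Y → . x id], [Y → . F]
  [Y → . F] has the dot before F: add [F → . A id A], [F → . Y A Y], [F → . x Y]
  [F → . A id A] has the dot before A: add [A → . Y Y x], [A → . Y F]
No further items can be added.

I₀ = { [A → . Y F], [A → . Y Y x], [F → . A id A], [F → . Y A Y], [F → . x Y], [Y → . F], [Y → . x id], [Y' → . Y] }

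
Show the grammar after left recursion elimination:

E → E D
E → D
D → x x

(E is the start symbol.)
E → D E'
E' → D E'
E' → ε
D → x x

E is directly left-recursive. The standard transformation for
  A → A α₁ | ... | A α_m | β₁ | ... | β_n
is
  A  → β₁ A' | ... | β_n A'
  A' → α₁ A' | ... | α_m A' | ε

E → D becomes E → D E'
E → E D becomes E' → D E'
Add E' → ε

Productions for other non-terminals are unchanged:
  D → x x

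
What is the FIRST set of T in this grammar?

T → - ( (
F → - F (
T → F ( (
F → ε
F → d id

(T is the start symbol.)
FIRST sets of the other non-terminals involved (by the same procedure, iterated to a fixed point):
  FIRST(F) = { '-', 'd', ε }

From T → - ( (:
  - '-' is a terminal: add '-' and stop
From T → F ( (:
  - F is a non-terminal: add FIRST(F) \ {ε} = { '-', 'd' }
    F is nullable, so continue to the next symbol
  - '(' is a terminal: add '(' and stop

Collecting: FIRST(T) = { '(', '-', 'd' }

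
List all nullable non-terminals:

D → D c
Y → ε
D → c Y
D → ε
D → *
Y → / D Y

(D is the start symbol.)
A non-terminal is nullable if it can derive ε (the empty string): either it has an ε-production, or it has a production whose right-hand side consists entirely of nullable non-terminals.

ε-productions: Y → ε, D → ε
So Y, D are immediately nullable.
Every non-terminal is now nullable.
Nullable = { 'D', 'Y' }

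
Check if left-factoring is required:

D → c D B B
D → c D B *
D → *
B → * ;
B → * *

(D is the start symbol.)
Yes, D has productions with common prefix 'c D B'; B has productions with common prefix '*'

Left-factoring is needed when two productions for the same non-terminal
share a common prefix on the right-hand side.

Productions for D:
  D → c D B B
  D → c D B *
  D → *
Productions for B:
  B → * ;
  B → * *

Found common prefix 'c D B' in productions for D
Found common prefix '*' in productions for B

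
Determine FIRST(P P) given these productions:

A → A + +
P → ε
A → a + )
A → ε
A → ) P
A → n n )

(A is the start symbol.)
{ ε }

FIRST sets of the non-terminals involved (from the grammar, by fixed-point iteration):
  FIRST(P) = { ε }

To compute FIRST(P P), process the symbols left to right:
Symbol P is a non-terminal. Add FIRST(P) \ {ε} = { }
P is nullable (ε ∈ FIRST(P)), continue to the next symbol.
Symbol P is a non-terminal. Add FIRST(P) \ {ε} = { }
P is nullable (ε ∈ FIRST(P)), continue to the next symbol.
All symbols are nullable, so ε is in the result.
FIRST(P P) = { ε }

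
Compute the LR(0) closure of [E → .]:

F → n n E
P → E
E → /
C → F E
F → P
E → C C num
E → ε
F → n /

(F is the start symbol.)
Start with: [E → .]
The dot is at the end, so nothing is added.

CLOSURE = { [E → .] }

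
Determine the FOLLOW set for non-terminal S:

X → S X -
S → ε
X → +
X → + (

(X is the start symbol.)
To compute FOLLOW(S), find every occurrence of S on a right-hand side N → α S β: add FIRST(β) \ {ε}, and if β is empty or nullable also add FOLLOW(N). Iterate to a fixed point.

In X → S X -: S is followed by X '-', add FIRST(X '-') \ {ε} = { '+' }

Taking the union: FOLLOW(S) = { '+' }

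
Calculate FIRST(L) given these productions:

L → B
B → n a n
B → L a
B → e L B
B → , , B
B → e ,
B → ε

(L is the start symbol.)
To compute FIRST(L), examine every production with L on the left-hand side, reading each right-hand side left to right until a non-nullable symbol is reached.

FIRST sets of the other non-terminals involved (by the same procedure, iterated to a fixed point):
  FIRST(B) = { ',', 'a', 'e', 'n', ε }

From L → B:
  - B is a non-terminal: add FIRST(B) \ {ε} = { ',', 'a', 'e', 'n' }
    B is nullable and nothing follows, so the whole right-hand side can vanish: ε ∈ FIRST(L)

Collecting: FIRST(L) = { ',', 'a', 'e', 'n', ε }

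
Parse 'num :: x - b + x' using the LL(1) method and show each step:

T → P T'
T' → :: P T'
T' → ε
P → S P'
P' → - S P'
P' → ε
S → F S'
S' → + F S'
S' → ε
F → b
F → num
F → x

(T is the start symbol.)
LL(1) parsing maintains a stack (initially the start symbol over $) and the input. At each step: if the stack top is a terminal, match it against the current input token; if it is a non-terminal N, replace it with the RHS of M[N, lookahead] (the unique production whose predict set contains the lookahead).

Stack is shown with the top on the left.

Stack           Input               Action
------------------------------------------
T $             num :: x - b + x $  output T → P T'
P T' $          num :: x - b + x $  output P → S P'
S P' T' $       num :: x - b + x $  output S → F S'
F S' P' T' $    num :: x - b + x $  output F → num
num S' P' T' $  num :: x - b + x $  match 'num'
S' P' T' $      :: x - b + x $      output S' → ε
P' T' $         :: x - b + x $      output P' → ε
T' $            :: x - b + x $      output T' → :: P T'
:: P T' $       :: x - b + x $      match '::'
P T' $          x - b + x $         output P → S P'
S P' T' $       x - b + x $         output S → F S'
F S' P' T' $    x - b + x $         output F → x
x S' P' T' $    x - b + x $         match 'x'
S' P' T' $      - b + x $           output S' → ε
P' T' $         - b + x $           output P' → - S P'
- S P' T' $     - b + x $           match '-'
S P' T' $       b + x $             output S → F S'
F S' P' T' $    b + x $             output F → b
b S' P' T' $    b + x $             match 'b'
S' P' T' $      + x $               output S' → + F S'
+ F S' P' T' $  + x $               match '+'
F S' P' T' $    x $                 output F → x
x S' P' T' $    x $                 match 'x'
S' P' T' $      $                   output S' → ε
P' T' $         $                   output P' → ε
T' $            $                   output T' → ε
$               $                   accept

The string is accepted.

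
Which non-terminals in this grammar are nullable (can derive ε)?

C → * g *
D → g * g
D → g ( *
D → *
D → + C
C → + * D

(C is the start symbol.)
None

A non-terminal is nullable if it can derive ε (the empty string): either it has an ε-production, or it has a production whose right-hand side consists entirely of nullable non-terminals.

There are no ε-productions, so no non-terminal can derive ε.
No non-terminals are nullable.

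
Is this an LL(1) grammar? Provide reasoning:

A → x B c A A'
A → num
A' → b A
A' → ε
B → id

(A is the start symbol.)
No. Predict set conflict for A': { 'b' }

A grammar is LL(1) if for each non-terminal N with multiple productions, the predict sets of those productions are pairwise disjoint, where PREDICT(N → α) = (FIRST(α) \ {ε}) ∪ (FOLLOW(N) if α ⇒* ε).

Relevant sets:
  FOLLOW(A') = { $, 'b' }

For A:
  PREDICT(A → x B c A A') = { 'x' }
  PREDICT(A → num) = { 'num' }
For A':
  PREDICT(A' → b A) = { 'b' }
  PREDICT(A' → ε) = { $, 'b' }
B has a single production, so nothing to check there.

Conflict found: Predict set conflict for A': { 'b' }
The grammar is NOT LL(1).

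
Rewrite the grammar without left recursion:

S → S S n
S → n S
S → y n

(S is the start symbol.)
S → n S S'
S → y n S'
S' → S n S'
S' → ε

S is directly left-recursive. The standard transformation for
  A → A α₁ | ... | A α_m | β₁ | ... | β_n
is
  A  → β₁ A' | ... | β_n A'
  A' → α₁ A' | ... | α_m A' | ε

S → n S becomes S → n S S'
S → y n becomes S → y n S'
S → S S n becomes S' → S n S'
Add S' → ε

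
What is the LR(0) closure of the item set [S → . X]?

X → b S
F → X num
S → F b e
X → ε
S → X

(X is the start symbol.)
{ [S → . X], [X → . b S], [X → .] }

To compute CLOSURE, for each item [A → α.Bβ] where B is a non-terminal, add [B → .γ] for all productions B → γ; repeat for the newly added items until nothing changes.

Start with: [S → . X]
  [S → . X] has the dot before X: add [X → . b S], [X → .]
No further items can be added.

CLOSURE = { [S → . X], [X → . b S], [X → .] }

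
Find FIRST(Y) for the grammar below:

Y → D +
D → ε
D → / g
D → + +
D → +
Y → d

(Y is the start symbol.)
To compute FIRST(Y), examine every production with Y on the left-hand side, reading each right-hand side left to right until a non-nullable symbol is reached.

FIRST sets of the other non-terminals involved (by the same procedure, iterated to a fixed point):
  FIRST(D) = { '+', '/', ε }

From Y → D +:
  - D is a non-terminal: add FIRST(D) \ {ε} = { '+', '/' }
    D is nullable, so continue to the next symbol
  - '+' is a terminal: add '+' and stop
From Y → d:
  - d is a terminal: add 'd' and stop

Collecting: FIRST(Y) = { '+', '/', 'd' }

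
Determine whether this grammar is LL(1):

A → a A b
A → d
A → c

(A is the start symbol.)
For A:
  PREDICT(A → a A b) = { 'a' }
  PREDICT(A → d) = { 'd' }
  PREDICT(A → c) = { 'c' }

All predict sets are disjoint. The grammar IS LL(1).

Answer: Yes, the grammar is LL(1).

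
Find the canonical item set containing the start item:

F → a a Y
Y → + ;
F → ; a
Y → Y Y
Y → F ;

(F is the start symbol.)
First, augment the grammar with F' → F
I₀ = CLOSURE({ [F' → . F] }):
  [F' → . F] has the dot before F: add [F → . a a Y], [F → . ; a]
No further items can be added.

I₀ = { [F → . ; a], [F → . a a Y], [F' → . F] }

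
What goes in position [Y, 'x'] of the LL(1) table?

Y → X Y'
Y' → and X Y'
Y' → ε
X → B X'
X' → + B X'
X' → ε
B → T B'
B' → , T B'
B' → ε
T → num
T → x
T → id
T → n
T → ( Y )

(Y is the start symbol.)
Y → X Y'

To find M[Y, 'x'], we find productions for Y where 'x' is in the predict set (PREDICT(N → α) = (FIRST(α) \ {ε}) ∪ (FOLLOW(N) if α ⇒* ε)).

Relevant sets:
  FIRST(X) = { '(', 'id', 'n', 'num', 'x' }

Y → X Y': PREDICT = { '(', 'id', 'n', 'num', 'x' }
  'x' is in predict set, so this production goes in M[Y, 'x']

M[Y, 'x'] = Y → X Y'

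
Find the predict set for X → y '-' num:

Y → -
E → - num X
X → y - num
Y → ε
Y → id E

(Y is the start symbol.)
PREDICT(X → y '-' num) = (FIRST(RHS) \ {ε}) ∪ (FOLLOW(X) if ε ∈ FIRST(RHS), i.e. RHS ⇒* ε)
FIRST(y '-' num) = { 'y' }
ε ∉ FIRST(y '-' num), so FOLLOW(X) is not added.
PREDICT(X → y '-' num) = { 'y' }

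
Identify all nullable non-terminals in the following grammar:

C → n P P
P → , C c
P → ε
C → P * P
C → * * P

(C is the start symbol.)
{ 'P' }

A non-terminal is nullable if it can derive ε (the empty string): either it has an ε-production, or it has a production whose right-hand side consists entirely of nullable non-terminals.

ε-productions: P → ε
So P is immediately nullable.
No further non-terminal can be added: every production for the remaining non-terminals contains a terminal or a non-nullable non-terminal.
Nullable = { 'P' }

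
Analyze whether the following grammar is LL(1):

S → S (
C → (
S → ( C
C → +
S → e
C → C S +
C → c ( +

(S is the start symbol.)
Relevant sets:
  FIRST(S) = { '(', 'e' }
  FIRST(C) = { '(', '+', 'c' }

For S:
  PREDICT(S → S '(') = { '(', 'e' }
  PREDICT(S → '(' C) = { '(' }
  PREDICT(S → e) = { 'e' }
For C:
  PREDICT(C → '(') = { '(' }
  PREDICT(C → '+') = { '+' }
  PREDICT(C → C S '+') = { '(', '+', 'c' }
  PREDICT(C → c '(' '+') = { 'c' }

Conflict found: Predict set conflict for S: { '(' }
The grammar is NOT LL(1).

Answer: No. Predict set conflict for S: { '(' }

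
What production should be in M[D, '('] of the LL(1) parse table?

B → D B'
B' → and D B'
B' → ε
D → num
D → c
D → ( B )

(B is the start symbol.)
To find M[D, '('], we find productions for D where '(' is in the predict set (PREDICT(N → α) = (FIRST(α) \ {ε}) ∪ (FOLLOW(N) if α ⇒* ε)).

D → num: PREDICT = { 'num' }
D → c: PREDICT = { 'c' }
D → ( B ): PREDICT = { '(' }
  '(' is in predict set, so this production goes in M[D, '(']

M[D, '('] = D → ( B )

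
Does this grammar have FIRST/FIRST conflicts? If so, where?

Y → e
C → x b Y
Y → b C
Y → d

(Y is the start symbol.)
No FIRST/FIRST conflicts.

A FIRST/FIRST conflict occurs when two productions N → α and N → β for the same non-terminal have FIRST(α) ∩ FIRST(β) ≠ ∅ (with ε ∈ FIRST of a nullable right-hand side, so two nullable alternatives also conflict).

Productions for Y:
  Y → e: FIRST = { 'e' }
  Y → b C: FIRST = { 'b' }
  Y → d: FIRST = { 'd' }
C has only one production, so no FIRST/FIRST conflict is possible there.

All alternatives of each non-terminal have pairwise disjoint FIRST sets.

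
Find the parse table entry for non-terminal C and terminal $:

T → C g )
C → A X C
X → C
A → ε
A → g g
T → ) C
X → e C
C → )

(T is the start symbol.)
Empty (error entry)

To find M[C, $], we find productions for C where $ is in the predict set (PREDICT(N → α) = (FIRST(α) \ {ε}) ∪ (FOLLOW(N) if α ⇒* ε)).

Relevant sets:
  FIRST(A) = { 'g', ε }
  FIRST(X) = { ')', 'e', 'g' }

C → A X C: PREDICT = { ')', 'e', 'g' }
C → ): PREDICT = { ')' }

M[C, $] is empty (no production applies)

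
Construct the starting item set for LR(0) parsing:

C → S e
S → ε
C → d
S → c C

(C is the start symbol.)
First, augment the grammar with C' → C
I₀ = CLOSURE({ [C' → . C] }):
  [C' → . C] has the dot before C: add [C → . S e], [C → . d]
  [C → . S e] has the dot before S: add [S → .], [S → . c C]
No further items can be added.

I₀ = { [C → . S e], [C → . d], [C' → . C], [S → . c C], [S → .] }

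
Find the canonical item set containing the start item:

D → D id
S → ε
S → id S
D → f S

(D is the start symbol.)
{ [D → . D id], [D → . f S], [D' → . D] }

First, augment the grammar with D' → D
I₀ = CLOSURE({ [D' → . D] }):
  [D' → . D] has the dot before D: add [D → . D id], [D → . f S]
No further items can be added.

I₀ = { [D → . D id], [D → . f S], [D' → . D] }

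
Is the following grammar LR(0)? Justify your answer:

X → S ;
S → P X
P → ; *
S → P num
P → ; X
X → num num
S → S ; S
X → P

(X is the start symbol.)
No. Shift-reduce conflict between [X → P .] and [P → . ; *]

A grammar is LR(0) if no state in the canonical LR(0) collection has:
  - both a shift item (dot before a terminal) and a complete item (shift-reduce conflict), or
  - two or more complete items (reduce-reduce conflict; the accept item [X' → X .] counts as a complete item here).

Augment with X' → X and build the canonical LR(0) collection (I0 = CLOSURE({[X' → . X]}), then GOTO on every symbol after a dot until no new states appear). It has 15 states:
  I0: { [P → . ; *], [P → . ; X], [S → . P X], [S → . P num], [S → . S ; S], [X → . P], [X → . S ;], [X → . num num], [X' → . X] }  — shift
  I1: { [P → . ; *], [P → . ; X], [P → ; . *], [P → ; . X], [S → . P X], [S → . P num], [S → . S ; S], [X → . P], [X → . S ;], [X → . num num] }  — shift
  I2: { [P → . ; *], [P → . ; X], [S → . P X], [S → . P num], [S → . S ; S], [S → P . X], [S → P . num], [X → . P], [X → . S ;], [X → . num num], [X → P .] }  — shift, reduce
  I3: { [S → S . ; S], [X → S . ;] }  — shift
  I4: { [X' → X .] }  — accept
  I5: { [X → num . num] }  — shift
  I6: { [X → num num .] }  — reduce
  I7: { [P → . ; *], [P → . ; X], [S → . P X], [S → . P num], [S → . S ; S], [S → S ; . S], [X → S ; .] }  — shift, reduce
  I8: { [P → . ; *], [P → . ; X], [S → . P X], [S → . P num], [S → . S ; S], [S → P . X], [S → P . num], [X → . P], [X → . S ;], [X → . num num] }  — shift
  I9: { [S → S . ; S], [S → S ; S .] }  — shift, reduce
  I10: { [P → . ; *], [P → . ; X], [S → . P X], [S → . P num], [S → . S ; S], [S → S ; . S] }  — shift
  I11: { [S → P X .] }  — reduce
  I12: { [S → P num .], [X → num . num] }  — shift, reduce
  I13: { [P → ; * .] }  — reduce
  I14: { [P → ; X .] }  — reduce

Conflict in state I2:
  Shift-reduce conflict between [X → P .] and [P → . ; *]
So the grammar is NOT LR(0).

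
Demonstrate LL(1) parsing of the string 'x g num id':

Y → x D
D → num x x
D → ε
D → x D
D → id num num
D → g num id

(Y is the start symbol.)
Stack is shown with the top on the left.

Stack       Input         Action
--------------------------------
Y $         x g num id $  output Y → x D
x D $       x g num id $  match 'x'
D $         g num id $    output D → g num id
g num id $  g num id $    match 'g'
num id $    num id $      match 'num'
id $        id $          match 'id'
$           $             accept

The string is accepted.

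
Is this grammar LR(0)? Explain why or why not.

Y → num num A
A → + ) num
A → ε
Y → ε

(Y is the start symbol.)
No. Shift-reduce conflict between [Y → .] and [Y → . num num A]

A grammar is LR(0) if no state in the canonical LR(0) collection has:
  - both a shift item (dot before a terminal) and a complete item (shift-reduce conflict), or
  - two or more complete items (reduce-reduce conflict; the accept item [Y' → Y .] counts as a complete item here).

Augment with Y' → Y and build the canonical LR(0) collection (I0 = CLOSURE({[Y' → . Y]}), then GOTO on every symbol after a dot until no new states appear). It has 8 states:
  I0: { [Y → . num num A], [Y → .], [Y' → . Y] }  — shift, reduce
  I1: { [Y' → Y .] }  — accept
  I2: { [Y → num . num A] }  — shift
  I3: { [A → . + ) num], [A → .], [Y → num num . A] }  — shift, reduce
  I4: { [A → + . ) num] }  — shift
  I5: { [Y → num num A .] }  — reduce
  I6: { [A → + ) . num] }  — shift
  I7: { [A → + ) num .] }  — reduce

Conflict in state I0:
  Shift-reduce conflict between [Y → .] and [Y → . num num A]
So the grammar is NOT LR(0).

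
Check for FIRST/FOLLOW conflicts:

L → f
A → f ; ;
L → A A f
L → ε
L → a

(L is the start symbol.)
Nullable non-terminals: L.
FIRST sets used below: FIRST(A) = { 'f' }

L: nullable alternative(s) L → ε; FOLLOW(L) = { $ }
  L → f: FIRST \ {ε} = { 'f' } — disjoint from FOLLOW(L)
  L → A A f: FIRST \ {ε} = { 'f' } — disjoint from FOLLOW(L)
  L → ε: FIRST \ {ε} = { } — this is the only nullable alternative, skip
  L → a: FIRST \ {ε} = { 'a' } — disjoint from FOLLOW(L)

A has no nullable alternative, so no FIRST/FOLLOW check is needed there.

No FIRST/FOLLOW conflicts found.

Answer: No FIRST/FOLLOW conflicts.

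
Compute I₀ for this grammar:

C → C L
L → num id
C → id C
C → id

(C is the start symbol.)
{ [C → . C L], [C → . id C], [C → . id], [C' → . C] }

First, augment the grammar with C' → C
I₀ = CLOSURE({ [C' → . C] }):
  [C' → . C] has the dot before C: add [C → . C L], [C → . id C], [C → . id]
No further items can be added.

I₀ = { [C → . C L], [C → . id C], [C → . id], [C' → . C] }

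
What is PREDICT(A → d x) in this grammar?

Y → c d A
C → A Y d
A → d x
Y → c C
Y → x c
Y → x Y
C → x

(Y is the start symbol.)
{ 'd' }

PREDICT(A → d x) = (FIRST(RHS) \ {ε}) ∪ (FOLLOW(A) if ε ∈ FIRST(RHS), i.e. RHS ⇒* ε)
FIRST(d x) = { 'd' }
ε ∉ FIRST(d x), so FOLLOW(A) is not added.
PREDICT(A → d x) = { 'd' }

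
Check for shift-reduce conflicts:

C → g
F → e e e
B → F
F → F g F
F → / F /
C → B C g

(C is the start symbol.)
Yes — I4: [B → F .] vs [F → F . g F]; I10: [F → F g F .] vs [F → F . g F]

A shift-reduce conflict occurs when an LR(0) state has both:
  - a complete (reduce) item [A → α .] (dot at the end), and
  - a shift item [B → β . c γ] (dot before a terminal).

Augment with C' → C and build the canonical LR(0) collection (I0 = CLOSURE({[C' → . C]}), then GOTO on every symbol after a dot until no new states appear). It has 15 states:
  I0: { [B → . F], [C → . B C g], [C → . g], [C' → . C], [F → . / F /], [F → . F g F], [F → . e e e] }  — shift
  I1: { [F → . / F /], [F → . F g F], [F → . e e e], [F → / . F /] }  — shift
  I2: { [B → . F], [C → . B C g], [C → . g], [C → B . C g], [F → . / F /], [F → . F g F], [F → . e e e] }  — shift
  I3: { [C' → C .] }  — accept
  I4: { [B → F .], [F → F . g F] }  — shift, reduce
  I5: { [F → e . e e] }  — shift
  I6: { [C → g .] }  — reduce
  I7: { [F → e e . e] }  — shift
  I8: { [F → e e e .] }  — reduce
  I9: { [F → . / F /], [F → . F g F], [F → . e e e], [F → F g . F] }  — shift
  I10: { [F → F . g F], [F → F g F .] }  — shift, reduce
  I11: { [C → B C . g] }  — shift
  I12: { [C → B C g .] }  — reduce
  I13: { [F → / F . /], [F → F . g F] }  — shift
  I14: { [F → / F / .] }  — reduce

I4 contains reduce item [B → F .] and shift item [F → F . g F] — shift-reduce conflict.
I10 contains reduce item [F → F g F .] and shift item [F → F . g F] — shift-reduce conflict.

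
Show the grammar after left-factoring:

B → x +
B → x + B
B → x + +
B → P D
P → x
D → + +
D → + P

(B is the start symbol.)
Left-factoring transforms A → αβ₁ | αβ₂ into A → αA' and A' → β₁ | β₂
(α is the longest common prefix among the alternatives). Repeat until
no nonterminal has two alternatives with a common prefix.

Round 1: B has alternatives sharing prefix 'x +'. Introduce B': B → x + B'
  Add: B' → ε
  Add: B' → B
  Add: B' → +

Round 2: D has alternatives sharing prefix '+'. Introduce D': D → + D'
  Add: D' → +
  Add: D' → P

No remaining common prefixes — done.

Resulting grammar:
B → x + B'
B' → ε
B' → B
B' → +
B → P D
P → x
D → + D'
D' → +
D' → P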